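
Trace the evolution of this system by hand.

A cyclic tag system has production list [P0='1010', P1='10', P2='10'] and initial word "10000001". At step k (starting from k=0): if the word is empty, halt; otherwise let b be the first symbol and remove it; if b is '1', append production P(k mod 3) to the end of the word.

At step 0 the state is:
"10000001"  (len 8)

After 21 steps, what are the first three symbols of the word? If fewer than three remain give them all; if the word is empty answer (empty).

010

[0] "10000001"  (len 8)
[1] "00000011010"  (len 11)
[2] "0000011010"  (len 10)
[3] "000011010"  (len 9)
[4] "00011010"  (len 8)
[5] "0011010"  (len 7)
[6] "011010"  (len 6)
[7] "11010"  (len 5)
[8] "101010"  (len 6)
[9] "0101010"  (len 7)
[10] "101010"  (len 6)
[11] "0101010"  (len 7)
[12] "101010"  (len 6)
[13] "010101010"  (len 9)
[14] "10101010"  (len 8)
[15] "010101010"  (len 9)
[16] "10101010"  (len 8)
[17] "010101010"  (len 9)
[18] "10101010"  (len 8)
[19] "01010101010"  (len 11)
[20] "1010101010"  (len 10)
[21] "01010101010"  (len 11)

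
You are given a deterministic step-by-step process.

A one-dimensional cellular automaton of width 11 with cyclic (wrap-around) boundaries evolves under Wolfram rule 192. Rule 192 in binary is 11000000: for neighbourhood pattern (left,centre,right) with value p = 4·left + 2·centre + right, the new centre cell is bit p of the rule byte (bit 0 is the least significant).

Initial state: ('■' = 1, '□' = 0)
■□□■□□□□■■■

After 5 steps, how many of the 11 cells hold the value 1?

0

gen 0: ■□□■□□□□■■■
gen 1: ■□□□□□□□□■■
gen 2: ■□□□□□□□□□■
gen 3: ■□□□□□□□□□□
gen 4: □□□□□□□□□□□
gen 5: □□□□□□□□□□□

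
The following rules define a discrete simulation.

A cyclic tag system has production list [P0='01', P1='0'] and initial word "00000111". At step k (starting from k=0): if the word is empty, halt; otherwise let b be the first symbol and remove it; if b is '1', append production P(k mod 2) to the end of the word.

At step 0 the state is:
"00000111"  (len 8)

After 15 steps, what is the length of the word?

0

step 0: "00000111"  (len 8)
step 1: "0000111"  (len 7)
step 2: "000111"  (len 6)
step 3: "00111"  (len 5)
step 4: "0111"  (len 4)
step 5: "111"  (len 3)
step 6: "110"  (len 3)
step 7: "1001"  (len 4)
step 8: "0010"  (len 4)
step 9: "010"  (len 3)
step 10: "10"  (len 2)
step 11: "001"  (len 3)
step 12: "01"  (len 2)
step 13: "1"  (len 1)
step 14: "0"  (len 1)
step 15: (halted — word empty)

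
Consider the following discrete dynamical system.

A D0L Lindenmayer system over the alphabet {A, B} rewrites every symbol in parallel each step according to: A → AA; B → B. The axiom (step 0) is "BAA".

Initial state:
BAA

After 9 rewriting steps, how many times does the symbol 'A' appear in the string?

step 0: BAA
step 1: BAAAA
step 2: BAAAAAAAA
step 3: BAAAAAAAAAAAAAAAA
step 4: BAAAAAAAAAAAAAAAAAAAAAAAAAAAAAAAA
step 5: BAAAAAAAAAAAAAAAAAAAAAAAAAAAAAAAAAAAAAAAAAAAAAAAAAAAAAAAAAAAAAAAA
step 6: BAAAAAAAAAAAAAAAAAAAAAAAAAAAAAAAAAAAAAAAAAAAAAAAAAAAAAAAAA…AAAAAAAAAAAAAAAAAAAAAAAAAAAAAAAAAAAAAAAAAAAAAAAAAAAAAAAAAA  (len 129)
step 7: BAAAAAAAAAAAAAAAAAAAAAAAAAAAAAAAAAAAAAAAAAAAAAAAAAAAAAAAAA…AAAAAAAAAAAAAAAAAAAAAAAAAAAAAAAAAAAAAAAAAAAAAAAAAAAAAAAAAA  (len 257)
step 8: BAAAAAAAAAAAAAAAAAAAAAAAAAAAAAAAAAAAAAAAAAAAAAAAAAAAAAAAAA…AAAAAAAAAAAAAAAAAAAAAAAAAAAAAAAAAAAAAAAAAAAAAAAAAAAAAAAAAA  (len 513)
step 9: BAAAAAAAAAAAAAAAAAAAAAAAAAAAAAAAAAAAAAAAAAAAAAAAAAAAAAAAAA…AAAAAAAAAAAAAAAAAAAAAAAAAAAAAAAAAAAAAAAAAAAAAAAAAAAAAAAAAA  (len 1025)

1024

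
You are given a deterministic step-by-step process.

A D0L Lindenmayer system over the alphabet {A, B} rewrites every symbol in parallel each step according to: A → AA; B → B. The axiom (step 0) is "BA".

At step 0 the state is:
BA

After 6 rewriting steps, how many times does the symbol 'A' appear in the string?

step 0: BA
step 1: BAA
step 2: BAAAA
step 3: BAAAAAAAA
step 4: BAAAAAAAAAAAAAAAA
step 5: BAAAAAAAAAAAAAAAAAAAAAAAAAAAAAAAA
step 6: BAAAAAAAAAAAAAAAAAAAAAAAAAAAAAAAAAAAAAAAAAAAAAAAAAAAAAAAAAAAAAAAA

64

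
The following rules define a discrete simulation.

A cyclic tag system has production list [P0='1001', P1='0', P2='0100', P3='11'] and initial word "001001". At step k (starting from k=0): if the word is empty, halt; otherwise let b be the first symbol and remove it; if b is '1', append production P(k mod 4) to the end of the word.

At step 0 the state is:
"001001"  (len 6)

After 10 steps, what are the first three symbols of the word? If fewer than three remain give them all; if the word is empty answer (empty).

k=0  "001001"  (len 6)
k=1  "01001"  (len 5)
k=2  "1001"  (len 4)
k=3  "0010100"  (len 7)
k=4  "010100"  (len 6)
k=5  "10100"  (len 5)
k=6  "01000"  (len 5)
k=7  "1000"  (len 4)
k=8  "00011"  (len 5)
k=9  "0011"  (len 4)
k=10  "011"  (len 3)

011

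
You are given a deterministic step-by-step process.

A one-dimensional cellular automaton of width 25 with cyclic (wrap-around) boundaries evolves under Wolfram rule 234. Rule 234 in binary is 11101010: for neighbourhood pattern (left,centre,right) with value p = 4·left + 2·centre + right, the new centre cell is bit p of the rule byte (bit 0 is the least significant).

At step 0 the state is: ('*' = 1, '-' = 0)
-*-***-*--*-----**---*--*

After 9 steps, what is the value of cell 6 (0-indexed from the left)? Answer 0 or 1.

1

t=0: -*-***-*--*-----**---*--*
t=1: *-*****--*-----***--*--*-
t=2: -******-*-----****-*--*-*
t=3: ********-----******--*-*-
t=4: ********----*******-*-*-*
t=5: ********---*********-*-**
t=6: ********--***********-***
t=7: ********-****************
t=8: *************************
t=9: *************************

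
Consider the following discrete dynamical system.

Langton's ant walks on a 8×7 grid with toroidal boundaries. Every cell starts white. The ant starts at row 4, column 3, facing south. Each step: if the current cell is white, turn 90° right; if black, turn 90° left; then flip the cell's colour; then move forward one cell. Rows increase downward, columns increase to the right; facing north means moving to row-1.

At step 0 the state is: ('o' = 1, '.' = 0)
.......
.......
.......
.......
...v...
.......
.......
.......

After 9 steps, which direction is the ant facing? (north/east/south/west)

east

k=0  .......
.......
.......
.......
...v...
.......
.......
.......
k=1  .......
.......
.......
.......
..<o...
.......
.......
.......
k=2  .......
.......
.......
..^....
..oo...
.......
.......
.......
k=3  .......
.......
.......
..o>...
..oo...
.......
.......
.......
k=4  .......
.......
.......
..oo...
..ov...
.......
.......
.......
k=5  .......
.......
.......
..oo...
..o.>..
.......
.......
.......
k=6  .......
.......
.......
..oo...
..o.o..
....v..
.......
.......
k=7  .......
.......
.......
..oo...
..o.o..
...<o..
.......
.......
k=8  .......
.......
.......
..oo...
..o^o..
...oo..
.......
.......
k=9  .......
.......
.......
..oo...
..oo>..
...oo..
.......
.......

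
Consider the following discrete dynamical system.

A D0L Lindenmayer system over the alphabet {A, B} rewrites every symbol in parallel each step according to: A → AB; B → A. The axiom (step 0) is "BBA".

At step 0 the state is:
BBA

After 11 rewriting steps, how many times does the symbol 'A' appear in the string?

322

[0] BBA
[1] AAAB
[2] ABABABA
[3] ABAABAABAAB
[4] ABAABABAABABAABABA
[5] ABAABABAABAABABAABAABABAABAAB
[6] ABAABABAABAABABAABABAABAABABAABABAABAABABAABABA
[7] ABAABABAABAABABAABABAABAABABAABAABABAABABAABAABABAABAABABAABABAABAABABAABAAB
[8] ABAABABAABAABABAABABAABAABABAABAABABAABABAABAABABAABABAABA…AABABAABABAABAABABAABABAABAABABAABAABABAABABAABAABABAABABA  (len 123)
[9] ABAABABAABAABABAABABAABAABABAABAABABAABABAABAABABAABABAABA…AABABAABABAABAABABAABABAABAABABAABAABABAABABAABAABABAABAAB  (len 199)
[10] ABAABABAABAABABAABABAABAABABAABAABABAABABAABAABABAABABAABA…AABABAABABAABAABABAABABAABAABABAABAABABAABABAABAABABAABABA  (len 322)
[11] ABAABABAABAABABAABABAABAABABAABAABABAABABAABAABABAABABAABA…AABABAABABAABAABABAABABAABAABABAABAABABAABABAABAABABAABAAB  (len 521)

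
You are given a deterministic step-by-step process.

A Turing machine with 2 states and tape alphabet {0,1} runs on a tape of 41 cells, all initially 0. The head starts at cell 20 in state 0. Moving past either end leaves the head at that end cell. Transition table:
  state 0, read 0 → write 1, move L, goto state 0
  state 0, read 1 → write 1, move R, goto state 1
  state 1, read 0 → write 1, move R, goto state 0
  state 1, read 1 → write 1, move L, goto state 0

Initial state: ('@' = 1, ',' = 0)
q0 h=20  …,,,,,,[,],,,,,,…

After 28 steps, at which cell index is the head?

0) q0 h=20  …,,,,,,[,],,,,,,…
1) q0 h=19  …,,,,,,[,]@,,,,,…
2) q0 h=18  …,,,,,,[,]@@,,,,…
3) q0 h=17  …,,,,,,[,]@@@,,,…
4) q0 h=16  …,,,,,,[,]@@@@,,…
5) q0 h=15  …,,,,,,[,]@@@@@,…
6) q0 h=14  …,,,,,,[,]@@@@@@…
7) q0 h=13  …,,,,,,[,]@@@@@@…
8) q0 h=12  …,,,,,,[,]@@@@@@…
9) q0 h=11  …,,,,,,[,]@@@@@@…
10) q0 h=10  …,,,,,,[,]@@@@@@…
11) q0 h= 9  …,,,,,,[,]@@@@@@…
12) q0 h= 8  …,,,,,,[,]@@@@@@…
13) q0 h= 7  …,,,,,,[,]@@@@@@…
14) q0 h= 6  |,,,,,,[,]@@@@@@…
15) q0 h= 5  |,,,,,[,]@@@@@@…
16) q0 h= 4  |,,,,[,]@@@@@@…
17) q0 h= 3  |,,,[,]@@@@@@…
18) q0 h= 2  |,,[,]@@@@@@…
19) q0 h= 1  |,[,]@@@@@@…
20) q0 h= 0  |[,]@@@@@@…
21) q0 h= 0  |[@]@@@@@@…
22) q1 h= 1  |@[@]@@@@@@…
23) q0 h= 0  |[@]@@@@@@…
24) q1 h= 1  |@[@]@@@@@@…
25) q0 h= 0  |[@]@@@@@@…
26) q1 h= 1  |@[@]@@@@@@…
27) q0 h= 0  |[@]@@@@@@…
28) q1 h= 1  |@[@]@@@@@@…

1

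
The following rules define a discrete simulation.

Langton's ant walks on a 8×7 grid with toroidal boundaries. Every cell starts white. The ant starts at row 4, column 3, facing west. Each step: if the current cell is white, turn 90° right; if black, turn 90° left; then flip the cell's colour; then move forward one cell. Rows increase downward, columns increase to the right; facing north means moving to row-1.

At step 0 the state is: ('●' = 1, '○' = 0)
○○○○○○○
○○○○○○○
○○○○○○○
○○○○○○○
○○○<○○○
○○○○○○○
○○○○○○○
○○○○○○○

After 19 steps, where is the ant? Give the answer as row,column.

[0] ○○○○○○○
○○○○○○○
○○○○○○○
○○○○○○○
○○○<○○○
○○○○○○○
○○○○○○○
○○○○○○○
[1] ○○○○○○○
○○○○○○○
○○○○○○○
○○○^○○○
○○○●○○○
○○○○○○○
○○○○○○○
○○○○○○○
[2] ○○○○○○○
○○○○○○○
○○○○○○○
○○○●>○○
○○○●○○○
○○○○○○○
○○○○○○○
○○○○○○○
[3] ○○○○○○○
○○○○○○○
○○○○○○○
○○○●●○○
○○○●v○○
○○○○○○○
○○○○○○○
○○○○○○○
[4] ○○○○○○○
○○○○○○○
○○○○○○○
○○○●●○○
○○○<●○○
○○○○○○○
○○○○○○○
○○○○○○○
[5] ○○○○○○○
○○○○○○○
○○○○○○○
○○○●●○○
○○○○●○○
○○○v○○○
○○○○○○○
○○○○○○○
[6] ○○○○○○○
○○○○○○○
○○○○○○○
○○○●●○○
○○○○●○○
○○<●○○○
○○○○○○○
○○○○○○○
[7] ○○○○○○○
○○○○○○○
○○○○○○○
○○○●●○○
○○^○●○○
○○●●○○○
○○○○○○○
○○○○○○○
[8] ○○○○○○○
○○○○○○○
○○○○○○○
○○○●●○○
○○●>●○○
○○●●○○○
○○○○○○○
○○○○○○○
[9] ○○○○○○○
○○○○○○○
○○○○○○○
○○○●●○○
○○●●●○○
○○●v○○○
○○○○○○○
○○○○○○○
[10] ○○○○○○○
○○○○○○○
○○○○○○○
○○○●●○○
○○●●●○○
○○●○>○○
○○○○○○○
○○○○○○○
[11] ○○○○○○○
○○○○○○○
○○○○○○○
○○○●●○○
○○●●●○○
○○●○●○○
○○○○v○○
○○○○○○○
[12] ○○○○○○○
○○○○○○○
○○○○○○○
○○○●●○○
○○●●●○○
○○●○●○○
○○○<●○○
○○○○○○○
[13] ○○○○○○○
○○○○○○○
○○○○○○○
○○○●●○○
○○●●●○○
○○●^●○○
○○○●●○○
○○○○○○○
[14] ○○○○○○○
○○○○○○○
○○○○○○○
○○○●●○○
○○●●●○○
○○●●>○○
○○○●●○○
○○○○○○○
[15] ○○○○○○○
○○○○○○○
○○○○○○○
○○○●●○○
○○●●^○○
○○●●○○○
○○○●●○○
○○○○○○○
[16] ○○○○○○○
○○○○○○○
○○○○○○○
○○○●●○○
○○●<○○○
○○●●○○○
○○○●●○○
○○○○○○○
[17] ○○○○○○○
○○○○○○○
○○○○○○○
○○○●●○○
○○●○○○○
○○●v○○○
○○○●●○○
○○○○○○○
[18] ○○○○○○○
○○○○○○○
○○○○○○○
○○○●●○○
○○●○○○○
○○●○>○○
○○○●●○○
○○○○○○○
[19] ○○○○○○○
○○○○○○○
○○○○○○○
○○○●●○○
○○●○○○○
○○●○●○○
○○○●v○○
○○○○○○○

6,4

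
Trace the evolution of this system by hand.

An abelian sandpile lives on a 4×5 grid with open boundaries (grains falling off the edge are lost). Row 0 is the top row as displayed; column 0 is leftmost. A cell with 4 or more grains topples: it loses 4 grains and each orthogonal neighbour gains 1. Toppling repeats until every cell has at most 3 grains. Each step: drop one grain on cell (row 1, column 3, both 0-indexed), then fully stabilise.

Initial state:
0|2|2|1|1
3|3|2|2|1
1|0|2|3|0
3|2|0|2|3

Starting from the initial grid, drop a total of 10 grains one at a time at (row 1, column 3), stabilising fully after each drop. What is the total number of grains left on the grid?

34

t=0: 0|2|2|1|1
3|3|2|2|1
1|0|2|3|0
3|2|0|2|3
t=1: 0|2|2|1|1
3|3|2|3|1
1|0|2|3|0
3|2|0|2|3
t=2: 0|2|2|2|1
3|3|3|1|2
1|0|3|0|1
3|2|0|3|3
t=3: 0|2|2|2|1
3|3|3|2|2
1|0|3|0|1
3|2|0|3|3
t=4: 0|2|2|2|1
3|3|3|3|2
1|0|3|0|1
3|2|0|3|3
t=5: 1|3|3|3|1
0|1|2|1|3
2|2|0|2|1
3|2|1|3|3
t=6: 1|3|3|3|1
0|1|2|2|3
2|2|0|2|1
3|2|1|3|3
t=7: 1|3|3|3|1
0|1|2|3|3
2|2|0|2|1
3|2|1|3|3
t=8: 2|0|2|1|3
0|3|0|3|0
2|2|1|3|2
3|2|1|3|3
t=9: 2|0|2|2|3
0|3|1|1|2
2|2|2|2|0
3|2|2|1|1
t=10: 2|0|2|2|3
0|3|1|2|2
2|2|2|2|0
3|2|2|1|1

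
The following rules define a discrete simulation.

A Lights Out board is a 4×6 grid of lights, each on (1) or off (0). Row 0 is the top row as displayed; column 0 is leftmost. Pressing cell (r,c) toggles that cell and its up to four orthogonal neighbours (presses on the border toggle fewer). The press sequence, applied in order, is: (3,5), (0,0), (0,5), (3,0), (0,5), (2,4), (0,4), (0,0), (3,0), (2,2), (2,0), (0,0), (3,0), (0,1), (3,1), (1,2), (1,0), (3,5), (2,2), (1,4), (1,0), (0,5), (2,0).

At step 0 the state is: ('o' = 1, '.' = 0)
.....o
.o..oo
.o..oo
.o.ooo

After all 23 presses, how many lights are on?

[0] .....o
.o..oo
.o..oo
.o.ooo
[1] .....o
.o..oo
.o..o.
.o.o..
[2] oo...o
oo..oo
.o..o.
.o.o..
[3] oo..o.
oo..o.
.o..o.
.o.o..
[4] oo..o.
oo..o.
oo..o.
o..o..
[5] oo...o
oo..oo
oo..o.
o..o..
[6] oo...o
oo...o
oo.o.o
o..oo.
[7] oo.oo.
oo..oo
oo.o.o
o..oo.
[8] ...oo.
.o..oo
oo.o.o
o..oo.
[9] ...oo.
.o..oo
.o.o.o
.o.oo.
[10] ...oo.
.oo.oo
..o..o
.oooo.
[11] ...oo.
ooo.oo
ooo..o
ooooo.
[12] oo.oo.
.oo.oo
ooo..o
ooooo.
[13] oo.oo.
.oo.oo
.oo..o
..ooo.
[14] ..ooo.
..o.oo
.oo..o
..ooo.
[15] ..ooo.
..o.oo
..o..o
oo.oo.
[16] ...oo.
.o.ooo
.....o
oo.oo.
[17] o..oo.
o..ooo
o....o
oo.oo.
[18] o..oo.
o..ooo
o.....
oo.o.o
[19] o..oo.
o.oooo
oooo..
oooo.o
[20] o..o..
o.o...
ooooo.
oooo.o
[21] ...o..
.oo...
.oooo.
oooo.o
[22] ...ooo
.oo..o
.oooo.
oooo.o
[23] ...ooo
ooo..o
o.ooo.
.ooo.o

15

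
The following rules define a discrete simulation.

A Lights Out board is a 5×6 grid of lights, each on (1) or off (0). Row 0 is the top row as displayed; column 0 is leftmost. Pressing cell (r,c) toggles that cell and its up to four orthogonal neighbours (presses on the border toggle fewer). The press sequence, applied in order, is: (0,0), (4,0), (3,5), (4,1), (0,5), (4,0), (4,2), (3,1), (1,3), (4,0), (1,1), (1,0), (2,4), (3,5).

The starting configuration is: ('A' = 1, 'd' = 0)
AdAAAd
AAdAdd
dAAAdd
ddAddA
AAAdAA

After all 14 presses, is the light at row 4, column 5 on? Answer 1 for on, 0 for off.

1

[0] AdAAAd
AAdAdd
dAAAdd
ddAddA
AAAdAA
[1] dAAAAd
dAdAdd
dAAAdd
ddAddA
AAAdAA
[2] dAAAAd
dAdAdd
dAAAdd
AdAddA
ddAdAA
[3] dAAAAd
dAdAdd
dAAAdA
AdAdAd
ddAdAd
[4] dAAAAd
dAdAdd
dAAAdA
AAAdAd
AAddAd
[5] dAAAdA
dAdAdA
dAAAdA
AAAdAd
AAddAd
[6] dAAAdA
dAdAdA
dAAAdA
dAAdAd
ddddAd
[7] dAAAdA
dAdAdA
dAAAdA
dAddAd
dAAAAd
[8] dAAAdA
dAdAdA
ddAAdA
AdAdAd
ddAAAd
[9] dAAddA
dAAdAA
ddAddA
AdAdAd
ddAAAd
[10] dAAddA
dAAdAA
ddAddA
ddAdAd
AAAAAd
[11] ddAddA
AdddAA
dAAddA
ddAdAd
AAAAAd
[12] AdAddA
dAddAA
AAAddA
ddAdAd
AAAAAd
[13] AdAddA
dAdddA
AAAAAd
ddAddd
AAAAAd
[14] AdAddA
dAdddA
AAAAAA
ddAdAA
AAAAAA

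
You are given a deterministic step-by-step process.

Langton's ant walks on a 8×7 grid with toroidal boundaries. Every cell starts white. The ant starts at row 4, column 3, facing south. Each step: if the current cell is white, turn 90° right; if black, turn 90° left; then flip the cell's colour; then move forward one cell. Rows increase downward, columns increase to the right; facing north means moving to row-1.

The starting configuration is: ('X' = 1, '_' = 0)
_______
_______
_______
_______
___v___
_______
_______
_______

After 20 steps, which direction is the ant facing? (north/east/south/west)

step 0: _______
_______
_______
_______
___v___
_______
_______
_______
step 1: _______
_______
_______
_______
__<X___
_______
_______
_______
step 2: _______
_______
_______
__^____
__XX___
_______
_______
_______
step 3: _______
_______
_______
__X>___
__XX___
_______
_______
_______
step 4: _______
_______
_______
__XX___
__Xv___
_______
_______
_______
step 5: _______
_______
_______
__XX___
__X_>__
_______
_______
_______
step 6: _______
_______
_______
__XX___
__X_X__
____v__
_______
_______
step 7: _______
_______
_______
__XX___
__X_X__
___<X__
_______
_______
step 8: _______
_______
_______
__XX___
__X^X__
___XX__
_______
_______
step 9: _______
_______
_______
__XX___
__XX>__
___XX__
_______
_______
step 10: _______
_______
_______
__XX^__
__XX___
___XX__
_______
_______
step 11: _______
_______
_______
__XXX>_
__XX___
___XX__
_______
_______
step 12: _______
_______
_______
__XXXX_
__XX_v_
___XX__
_______
_______
step 13: _______
_______
_______
__XXXX_
__XX<X_
___XX__
_______
_______
step 14: _______
_______
_______
__XX^X_
__XXXX_
___XX__
_______
_______
step 15: _______
_______
_______
__X<_X_
__XXXX_
___XX__
_______
_______
step 16: _______
_______
_______
__X__X_
__XvXX_
___XX__
_______
_______
step 17: _______
_______
_______
__X__X_
__X_>X_
___XX__
_______
_______
step 18: _______
_______
_______
__X_^X_
__X__X_
___XX__
_______
_______
step 19: _______
_______
_______
__X_X>_
__X__X_
___XX__
_______
_______
step 20: _______
_______
_____^_
__X_X__
__X__X_
___XX__
_______
_______

north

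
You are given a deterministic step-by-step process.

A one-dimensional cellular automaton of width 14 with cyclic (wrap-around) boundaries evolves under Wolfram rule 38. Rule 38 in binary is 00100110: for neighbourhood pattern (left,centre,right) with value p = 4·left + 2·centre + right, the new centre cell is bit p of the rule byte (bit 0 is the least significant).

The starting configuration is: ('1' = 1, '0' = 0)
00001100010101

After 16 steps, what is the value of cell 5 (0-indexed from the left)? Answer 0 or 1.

t=0: 00001100010101
t=1: 00010000111111
t=2: 00110001000000
t=3: 01000011000000
t=4: 11000100000000
t=5: 00001100000001
t=6: 00010000000011
t=7: 00110000000100
t=8: 01000000001100
t=9: 11000000010000
t=10: 00000000110001
t=11: 00000001000011
t=12: 00000011000100
t=13: 00000100001100
t=14: 00001100010000
t=15: 00010000110000
t=16: 00110001000000

0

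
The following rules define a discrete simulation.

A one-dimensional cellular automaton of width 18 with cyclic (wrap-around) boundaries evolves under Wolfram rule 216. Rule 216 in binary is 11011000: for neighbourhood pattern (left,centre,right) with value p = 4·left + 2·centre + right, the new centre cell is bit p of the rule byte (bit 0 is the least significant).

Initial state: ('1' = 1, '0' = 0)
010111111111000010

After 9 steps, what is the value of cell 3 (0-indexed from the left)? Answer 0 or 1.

t=0: 010111111111000010
t=1: 000111111111100001
t=2: 100111111111110000
t=3: 010111111111111000
t=4: 000111111111111100
t=5: 000111111111111110
t=6: 000111111111111111
t=7: 100111111111111111
t=8: 110111111111111111
t=9: 110111111111111111

1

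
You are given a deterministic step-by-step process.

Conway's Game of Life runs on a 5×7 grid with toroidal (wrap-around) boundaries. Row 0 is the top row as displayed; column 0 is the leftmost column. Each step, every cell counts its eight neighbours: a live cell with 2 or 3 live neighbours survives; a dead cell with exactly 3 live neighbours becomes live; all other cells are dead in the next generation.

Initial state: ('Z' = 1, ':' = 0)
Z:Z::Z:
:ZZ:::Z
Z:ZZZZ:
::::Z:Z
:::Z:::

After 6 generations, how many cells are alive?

step 0: Z:Z::Z:
:ZZ:::Z
Z:ZZZZ:
::::Z:Z
:::Z:::
step 1: Z:ZZ::Z
:::::::
Z:Z:Z::
::Z:::Z
:::ZZZZ
step 2: Z:ZZ::Z
Z:Z:::Z
:Z:Z:::
ZZZ:::Z
:Z::Z::
step 3: ::ZZ:ZZ
::::::Z
:::Z:::
:::Z:::
:::::Z:
step 4: ::::ZZZ
::ZZZZZ
:::::::
::::Z::
::ZZ:ZZ
step 5: Z::::::
:::Z::Z
:::::::
:::ZZZ:
:::Z::Z
step 6: Z:::::Z
:::::::
:::Z:Z:
:::ZZZ:
:::Z:ZZ

10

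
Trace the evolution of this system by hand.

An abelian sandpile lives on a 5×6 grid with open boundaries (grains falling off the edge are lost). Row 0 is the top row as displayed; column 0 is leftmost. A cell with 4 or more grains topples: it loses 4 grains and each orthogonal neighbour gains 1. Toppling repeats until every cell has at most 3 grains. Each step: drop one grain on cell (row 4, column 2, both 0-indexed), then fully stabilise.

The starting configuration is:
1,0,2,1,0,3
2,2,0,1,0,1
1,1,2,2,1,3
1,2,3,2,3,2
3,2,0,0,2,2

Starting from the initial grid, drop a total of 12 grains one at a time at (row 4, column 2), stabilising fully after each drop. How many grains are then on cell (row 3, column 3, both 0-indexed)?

0) 1,0,2,1,0,3
2,2,0,1,0,1
1,1,2,2,1,3
1,2,3,2,3,2
3,2,0,0,2,2
1) 1,0,2,1,0,3
2,2,0,1,0,1
1,1,2,2,1,3
1,2,3,2,3,2
3,2,1,0,2,2
2) 1,0,2,1,0,3
2,2,0,1,0,1
1,1,2,2,1,3
1,2,3,2,3,2
3,2,2,0,2,2
3) 1,0,2,1,0,3
2,2,0,1,0,1
1,1,2,2,1,3
1,2,3,2,3,2
3,2,3,0,2,2
4) 1,0,2,1,0,3
2,2,0,1,0,1
1,1,3,2,1,3
1,3,0,3,3,2
3,3,1,1,2,2
5) 1,0,2,1,0,3
2,2,0,1,0,1
1,1,3,2,1,3
1,3,0,3,3,2
3,3,2,1,2,2
6) 1,0,2,1,0,3
2,2,0,1,0,1
1,1,3,2,1,3
1,3,0,3,3,2
3,3,3,1,2,2
7) 1,0,2,1,0,3
2,2,0,1,0,1
1,2,3,2,1,3
3,0,2,3,3,2
0,2,1,2,2,2
8) 1,0,2,1,0,3
2,2,0,1,0,1
1,2,3,2,1,3
3,0,2,3,3,2
0,2,2,2,2,2
9) 1,0,2,1,0,3
2,2,0,1,0,1
1,2,3,2,1,3
3,0,2,3,3,2
0,2,3,2,2,2
10) 1,0,2,1,0,3
2,2,0,1,0,1
1,2,3,2,1,3
3,0,3,3,3,2
0,3,0,3,2,2
11) 1,0,2,1,0,3
2,2,0,1,0,1
1,2,3,2,1,3
3,0,3,3,3,2
0,3,1,3,2,2
12) 1,0,2,1,0,3
2,2,0,1,0,1
1,2,3,2,1,3
3,0,3,3,3,2
0,3,2,3,2,2

3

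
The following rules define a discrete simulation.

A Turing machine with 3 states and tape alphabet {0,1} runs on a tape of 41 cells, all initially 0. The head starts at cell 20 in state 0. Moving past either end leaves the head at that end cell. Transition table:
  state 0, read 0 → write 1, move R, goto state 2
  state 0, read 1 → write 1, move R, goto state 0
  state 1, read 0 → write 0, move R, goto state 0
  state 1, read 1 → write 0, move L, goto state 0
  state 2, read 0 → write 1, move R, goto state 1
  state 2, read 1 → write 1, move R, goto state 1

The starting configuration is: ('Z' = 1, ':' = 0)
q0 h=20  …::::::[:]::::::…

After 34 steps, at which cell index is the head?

40

gen 0: q0 h=20  …::::::[:]::::::…
gen 1: q2 h=21  …:::::Z[:]::::::…
gen 2: q1 h=22  …::::ZZ[:]::::::…
gen 3: q0 h=23  …:::ZZ:[:]::::::…
gen 4: q2 h=24  …::ZZ:Z[:]::::::…
gen 5: q1 h=25  …:ZZ:ZZ[:]::::::…
gen 6: q0 h=26  …ZZ:ZZ:[:]::::::…
gen 7: q2 h=27  …Z:ZZ:Z[:]::::::…
gen 8: q1 h=28  …:ZZ:ZZ[:]::::::…
gen 9: q0 h=29  …ZZ:ZZ:[:]::::::…
gen 10: q2 h=30  …Z:ZZ:Z[:]::::::…
gen 11: q1 h=31  …:ZZ:ZZ[:]::::::…
gen 12: q0 h=32  …ZZ:ZZ:[:]::::::…
gen 13: q2 h=33  …Z:ZZ:Z[:]::::::…
gen 14: q1 h=34  …:ZZ:ZZ[:]::::::|
gen 15: q0 h=35  …ZZ:ZZ:[:]:::::|
gen 16: q2 h=36  …Z:ZZ:Z[:]::::|
gen 17: q1 h=37  …:ZZ:ZZ[:]:::|
gen 18: q0 h=38  …ZZ:ZZ:[:]::|
gen 19: q2 h=39  …Z:ZZ:Z[:]:|
gen 20: q1 h=40  …:ZZ:ZZ[:]|
gen 21: q0 h=40  …:ZZ:ZZ[:]|
gen 22: q2 h=40  …:ZZ:ZZ[Z]|
gen 23: q1 h=40  …:ZZ:ZZ[Z]|
gen 24: q0 h=39  …Z:ZZ:Z[Z]:|
gen 25: q0 h=40  …:ZZ:ZZ[:]|
gen 26: q2 h=40  …:ZZ:ZZ[Z]|
gen 27: q1 h=40  …:ZZ:ZZ[Z]|
gen 28: q0 h=39  …Z:ZZ:Z[Z]:|
gen 29: q0 h=40  …:ZZ:ZZ[:]|
gen 30: q2 h=40  …:ZZ:ZZ[Z]|
gen 31: q1 h=40  …:ZZ:ZZ[Z]|
gen 32: q0 h=39  …Z:ZZ:Z[Z]:|
gen 33: q0 h=40  …:ZZ:ZZ[:]|
gen 34: q2 h=40  …:ZZ:ZZ[Z]|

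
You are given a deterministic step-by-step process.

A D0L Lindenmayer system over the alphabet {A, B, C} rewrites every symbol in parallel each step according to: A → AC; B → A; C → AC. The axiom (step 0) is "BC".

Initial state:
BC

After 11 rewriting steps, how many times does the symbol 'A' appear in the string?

1536

0) BC
1) AAC
2) ACACAC
3) ACACACACACAC
4) ACACACACACACACACACACACAC
5) ACACACACACACACACACACACACACACACACACACACACACACACAC
6) ACACACACACACACACACACACACACACACACACACACACACACACACACACACACACACACACACACACACACACACACACACACACACACACAC
7) ACACACACACACACACACACACACACACACACACACACACACACACACACACACACAC…ACACACACACACACACACACACACACACACACACACACACACACACACACACACACAC  (len 192)
8) ACACACACACACACACACACACACACACACACACACACACACACACACACACACACAC…ACACACACACACACACACACACACACACACACACACACACACACACACACACACACAC  (len 384)
9) ACACACACACACACACACACACACACACACACACACACACACACACACACACACACAC…ACACACACACACACACACACACACACACACACACACACACACACACACACACACACAC  (len 768)
10) ACACACACACACACACACACACACACACACACACACACACACACACACACACACACAC…ACACACACACACACACACACACACACACACACACACACACACACACACACACACACAC  (len 1536)
11) ACACACACACACACACACACACACACACACACACACACACACACACACACACACACAC…ACACACACACACACACACACACACACACACACACACACACACACACACACACACACAC  (len 3072)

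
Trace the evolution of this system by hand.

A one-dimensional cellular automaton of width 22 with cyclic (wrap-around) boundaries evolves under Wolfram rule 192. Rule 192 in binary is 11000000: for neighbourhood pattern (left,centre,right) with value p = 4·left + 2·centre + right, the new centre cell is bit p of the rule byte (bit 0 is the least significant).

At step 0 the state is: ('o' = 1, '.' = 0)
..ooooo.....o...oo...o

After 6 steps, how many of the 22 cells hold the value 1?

0

step 0: ..ooooo.....o...oo...o
step 1: ...oooo..........o....
step 2: ....ooo...............
step 3: .....oo...............
step 4: ......o...............
step 5: ......................
step 6: ......................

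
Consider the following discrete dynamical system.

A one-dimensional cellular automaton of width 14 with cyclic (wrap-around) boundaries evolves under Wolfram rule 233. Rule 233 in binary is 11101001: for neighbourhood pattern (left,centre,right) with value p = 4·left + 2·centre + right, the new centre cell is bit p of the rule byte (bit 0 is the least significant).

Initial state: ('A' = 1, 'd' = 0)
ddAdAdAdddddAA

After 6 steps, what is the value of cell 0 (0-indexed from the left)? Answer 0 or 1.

1

t=0: ddAdAdAdddddAA
t=1: dddAdAddAAAdAA
t=2: dAddAdddAAAAAA
t=3: AdddddAdAAAAAA
t=4: AdAAAddAAAAAAA
t=5: AAAAAddAAAAAAA
t=6: AAAAAddAAAAAAA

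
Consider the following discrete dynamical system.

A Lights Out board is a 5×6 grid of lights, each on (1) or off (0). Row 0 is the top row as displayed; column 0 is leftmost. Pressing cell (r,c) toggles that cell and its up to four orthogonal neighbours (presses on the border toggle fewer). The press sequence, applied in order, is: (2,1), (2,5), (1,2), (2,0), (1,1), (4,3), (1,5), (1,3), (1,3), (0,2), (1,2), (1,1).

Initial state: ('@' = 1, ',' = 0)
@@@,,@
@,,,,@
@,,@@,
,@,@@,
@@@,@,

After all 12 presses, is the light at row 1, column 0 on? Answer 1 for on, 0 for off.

step 0: @@@,,@
@,,,,@
@,,@@,
,@,@@,
@@@,@,
step 1: @@@,,@
@@,,,@
,@@@@,
,,,@@,
@@@,@,
step 2: @@@,,@
@@,,,,
,@@@,@
,,,@@@
@@@,@,
step 3: @@,,,@
@,@@,,
,@,@,@
,,,@@@
@@@,@,
step 4: @@,,,@
,,@@,,
@,,@,@
@,,@@@
@@@,@,
step 5: @,,,,@
@@,@,,
@@,@,@
@,,@@@
@@@,@,
step 6: @,,,,@
@@,@,,
@@,@,@
@,,,@@
@@,@,,
step 7: @,,,,,
@@,@@@
@@,@,,
@,,,@@
@@,@,,
step 8: @,,@,,
@@@,,@
@@,,,,
@,,,@@
@@,@,,
step 9: @,,,,,
@@,@@@
@@,@,,
@,,,@@
@@,@,,
step 10: @@@@,,
@@@@@@
@@,@,,
@,,,@@
@@,@,,
step 11: @@,@,,
@,,,@@
@@@@,,
@,,,@@
@@,@,,
step 12: @,,@,,
,@@,@@
@,@@,,
@,,,@@
@@,@,,

0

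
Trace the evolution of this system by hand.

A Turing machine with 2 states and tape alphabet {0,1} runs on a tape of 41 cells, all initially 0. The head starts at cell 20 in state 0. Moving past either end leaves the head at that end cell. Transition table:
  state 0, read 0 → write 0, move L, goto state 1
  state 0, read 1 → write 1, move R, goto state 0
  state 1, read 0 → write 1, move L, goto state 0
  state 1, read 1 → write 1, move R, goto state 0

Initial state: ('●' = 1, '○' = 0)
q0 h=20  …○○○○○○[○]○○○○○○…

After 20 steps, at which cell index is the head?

0

[0] q0 h=20  …○○○○○○[○]○○○○○○…
[1] q1 h=19  …○○○○○○[○]○○○○○○…
[2] q0 h=18  …○○○○○○[○]●○○○○○…
[3] q1 h=17  …○○○○○○[○]○●○○○○…
[4] q0 h=16  …○○○○○○[○]●○●○○○…
[5] q1 h=15  …○○○○○○[○]○●○●○○…
[6] q0 h=14  …○○○○○○[○]●○●○●○…
[7] q1 h=13  …○○○○○○[○]○●○●○●…
[8] q0 h=12  …○○○○○○[○]●○●○●○…
[9] q1 h=11  …○○○○○○[○]○●○●○●…
[10] q0 h=10  …○○○○○○[○]●○●○●○…
[11] q1 h= 9  …○○○○○○[○]○●○●○●…
[12] q0 h= 8  …○○○○○○[○]●○●○●○…
[13] q1 h= 7  …○○○○○○[○]○●○●○●…
[14] q0 h= 6  |○○○○○○[○]●○●○●○…
[15] q1 h= 5  |○○○○○[○]○●○●○●…
[16] q0 h= 4  |○○○○[○]●○●○●○…
[17] q1 h= 3  |○○○[○]○●○●○●…
[18] q0 h= 2  |○○[○]●○●○●○…
[19] q1 h= 1  |○[○]○●○●○●…
[20] q0 h= 0  |[○]●○●○●○…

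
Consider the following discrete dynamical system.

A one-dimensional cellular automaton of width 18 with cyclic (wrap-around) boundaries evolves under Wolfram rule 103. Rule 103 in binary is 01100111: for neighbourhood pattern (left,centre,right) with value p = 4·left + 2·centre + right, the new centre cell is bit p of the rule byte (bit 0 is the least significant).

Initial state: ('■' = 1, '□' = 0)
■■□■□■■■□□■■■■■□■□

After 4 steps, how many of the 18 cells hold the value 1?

11

gen 0: ■■□■□■■■□□■■■■■□■□
gen 1: □■■■■□□■□■□□□□■■■■
gen 2: ■□□□■□■■■■□■■■□□□■
gen 3: ■□■■■■□□□■■□□■□■■□
gen 4: ■■□□□■□■■□■□■■■□■■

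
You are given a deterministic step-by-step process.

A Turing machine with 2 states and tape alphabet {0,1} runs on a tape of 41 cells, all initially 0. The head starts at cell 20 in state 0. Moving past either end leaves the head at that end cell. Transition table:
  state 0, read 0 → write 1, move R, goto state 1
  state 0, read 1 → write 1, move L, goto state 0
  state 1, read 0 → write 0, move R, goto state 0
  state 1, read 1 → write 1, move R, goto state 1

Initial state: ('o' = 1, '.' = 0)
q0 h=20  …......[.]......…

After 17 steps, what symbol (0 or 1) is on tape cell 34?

gen 0: q0 h=20  …......[.]......…
gen 1: q1 h=21  ….....o[.]......…
gen 2: q0 h=22  …....o.[.]......…
gen 3: q1 h=23  …...o.o[.]......…
gen 4: q0 h=24  …..o.o.[.]......…
gen 5: q1 h=25  ….o.o.o[.]......…
gen 6: q0 h=26  …o.o.o.[.]......…
gen 7: q1 h=27  ….o.o.o[.]......…
gen 8: q0 h=28  …o.o.o.[.]......…
gen 9: q1 h=29  ….o.o.o[.]......…
gen 10: q0 h=30  …o.o.o.[.]......…
gen 11: q1 h=31  ….o.o.o[.]......…
gen 12: q0 h=32  …o.o.o.[.]......…
gen 13: q1 h=33  ….o.o.o[.]......…
gen 14: q0 h=34  …o.o.o.[.]......|
gen 15: q1 h=35  ….o.o.o[.].....|
gen 16: q0 h=36  …o.o.o.[.]....|
gen 17: q1 h=37  ….o.o.o[.]...|

1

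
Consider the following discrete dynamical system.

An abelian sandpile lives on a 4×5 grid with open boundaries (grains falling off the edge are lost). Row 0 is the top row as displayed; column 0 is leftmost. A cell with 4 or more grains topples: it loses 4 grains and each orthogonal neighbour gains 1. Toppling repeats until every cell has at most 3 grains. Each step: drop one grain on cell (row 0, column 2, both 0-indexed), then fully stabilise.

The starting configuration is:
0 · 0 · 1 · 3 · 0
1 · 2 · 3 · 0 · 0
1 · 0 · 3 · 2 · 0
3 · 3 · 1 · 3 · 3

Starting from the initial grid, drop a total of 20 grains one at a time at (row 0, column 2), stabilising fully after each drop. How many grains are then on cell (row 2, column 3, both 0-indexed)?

[0] 0 · 0 · 1 · 3 · 0
1 · 2 · 3 · 0 · 0
1 · 0 · 3 · 2 · 0
3 · 3 · 1 · 3 · 3
[1] 0 · 0 · 2 · 3 · 0
1 · 2 · 3 · 0 · 0
1 · 0 · 3 · 2 · 0
3 · 3 · 1 · 3 · 3
[2] 0 · 0 · 3 · 3 · 0
1 · 2 · 3 · 0 · 0
1 · 0 · 3 · 2 · 0
3 · 3 · 1 · 3 · 3
[3] 0 · 1 · 2 · 0 · 1
1 · 3 · 1 · 2 · 0
1 · 1 · 0 · 3 · 0
3 · 3 · 2 · 3 · 3
[4] 0 · 1 · 3 · 0 · 1
1 · 3 · 1 · 2 · 0
1 · 1 · 0 · 3 · 0
3 · 3 · 2 · 3 · 3
[5] 0 · 2 · 0 · 1 · 1
1 · 3 · 2 · 2 · 0
1 · 1 · 0 · 3 · 0
3 · 3 · 2 · 3 · 3
[6] 0 · 2 · 1 · 1 · 1
1 · 3 · 2 · 2 · 0
1 · 1 · 0 · 3 · 0
3 · 3 · 2 · 3 · 3
[7] 0 · 2 · 2 · 1 · 1
1 · 3 · 2 · 2 · 0
1 · 1 · 0 · 3 · 0
3 · 3 · 2 · 3 · 3
[8] 0 · 2 · 3 · 1 · 1
1 · 3 · 2 · 2 · 0
1 · 1 · 0 · 3 · 0
3 · 3 · 2 · 3 · 3
[9] 0 · 3 · 0 · 2 · 1
1 · 3 · 3 · 2 · 0
1 · 1 · 0 · 3 · 0
3 · 3 · 2 · 3 · 3
[10] 0 · 3 · 1 · 2 · 1
1 · 3 · 3 · 2 · 0
1 · 1 · 0 · 3 · 0
3 · 3 · 2 · 3 · 3
[11] 0 · 3 · 2 · 2 · 1
1 · 3 · 3 · 2 · 0
1 · 1 · 0 · 3 · 0
3 · 3 · 2 · 3 · 3
[12] 0 · 3 · 3 · 2 · 1
1 · 3 · 3 · 2 · 0
1 · 1 · 0 · 3 · 0
3 · 3 · 2 · 3 · 3
[13] 1 · 1 · 2 · 3 · 1
2 · 1 · 1 · 3 · 0
1 · 2 · 1 · 3 · 0
3 · 3 · 2 · 3 · 3
[14] 1 · 1 · 3 · 3 · 1
2 · 1 · 1 · 3 · 0
1 · 2 · 1 · 3 · 0
3 · 3 · 2 · 3 · 3
[15] 1 · 2 · 1 · 1 · 2
2 · 1 · 3 · 1 · 1
1 · 2 · 2 · 1 · 2
3 · 3 · 3 · 1 · 0
[16] 1 · 2 · 2 · 1 · 2
2 · 1 · 3 · 1 · 1
1 · 2 · 2 · 1 · 2
3 · 3 · 3 · 1 · 0
[17] 1 · 2 · 3 · 1 · 2
2 · 1 · 3 · 1 · 1
1 · 2 · 2 · 1 · 2
3 · 3 · 3 · 1 · 0
[18] 1 · 3 · 1 · 2 · 2
2 · 2 · 0 · 2 · 1
1 · 2 · 3 · 1 · 2
3 · 3 · 3 · 1 · 0
[19] 1 · 3 · 2 · 2 · 2
2 · 2 · 0 · 2 · 1
1 · 2 · 3 · 1 · 2
3 · 3 · 3 · 1 · 0
[20] 1 · 3 · 3 · 2 · 2
2 · 2 · 0 · 2 · 1
1 · 2 · 3 · 1 · 2
3 · 3 · 3 · 1 · 0

1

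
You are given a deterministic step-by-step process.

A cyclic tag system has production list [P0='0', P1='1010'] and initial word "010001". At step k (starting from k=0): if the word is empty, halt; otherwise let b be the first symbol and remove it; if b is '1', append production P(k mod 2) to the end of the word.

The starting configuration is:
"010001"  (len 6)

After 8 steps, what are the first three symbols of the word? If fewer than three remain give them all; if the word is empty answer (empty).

101

[0] "010001"  (len 6)
[1] "10001"  (len 5)
[2] "00011010"  (len 8)
[3] "0011010"  (len 7)
[4] "011010"  (len 6)
[5] "11010"  (len 5)
[6] "10101010"  (len 8)
[7] "01010100"  (len 8)
[8] "1010100"  (len 7)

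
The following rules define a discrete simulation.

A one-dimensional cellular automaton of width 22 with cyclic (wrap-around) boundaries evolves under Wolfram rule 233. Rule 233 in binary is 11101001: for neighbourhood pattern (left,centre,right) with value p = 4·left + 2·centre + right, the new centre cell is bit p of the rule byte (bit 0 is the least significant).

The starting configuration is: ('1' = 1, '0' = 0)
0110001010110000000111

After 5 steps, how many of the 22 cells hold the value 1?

22

step 0: 0110001010110000000111
step 1: 1110100101110111110111
step 2: 1111000011111111111111
step 3: 1111011011111111111111
step 4: 1111111111111111111111
step 5: 1111111111111111111111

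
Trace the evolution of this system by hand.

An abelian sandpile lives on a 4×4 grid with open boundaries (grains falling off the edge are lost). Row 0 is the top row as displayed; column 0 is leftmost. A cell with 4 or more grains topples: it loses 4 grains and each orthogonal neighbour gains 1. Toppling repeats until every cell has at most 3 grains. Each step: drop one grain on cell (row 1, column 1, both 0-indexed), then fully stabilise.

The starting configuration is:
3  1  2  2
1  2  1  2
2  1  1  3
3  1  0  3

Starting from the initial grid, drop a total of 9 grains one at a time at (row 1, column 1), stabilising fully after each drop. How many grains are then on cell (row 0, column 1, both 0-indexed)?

gen 0: 3  1  2  2
1  2  1  2
2  1  1  3
3  1  0  3
gen 1: 3  1  2  2
1  3  1  2
2  1  1  3
3  1  0  3
gen 2: 3  2  2  2
2  0  2  2
2  2  1  3
3  1  0  3
gen 3: 3  2  2  2
2  1  2  2
2  2  1  3
3  1  0  3
gen 4: 3  2  2  2
2  2  2  2
2  2  1  3
3  1  0  3
gen 5: 3  2  2  2
2  3  2  2
2  2  1  3
3  1  0  3
gen 6: 3  3  2  2
3  0  3  2
2  3  1  3
3  1  0  3
gen 7: 3  3  2  2
3  1  3  2
2  3  1  3
3  1  0  3
gen 8: 3  3  2  2
3  2  3  2
2  3  1  3
3  1  0  3
gen 9: 3  3  2  2
3  3  3  2
2  3  1  3
3  1  0  3

3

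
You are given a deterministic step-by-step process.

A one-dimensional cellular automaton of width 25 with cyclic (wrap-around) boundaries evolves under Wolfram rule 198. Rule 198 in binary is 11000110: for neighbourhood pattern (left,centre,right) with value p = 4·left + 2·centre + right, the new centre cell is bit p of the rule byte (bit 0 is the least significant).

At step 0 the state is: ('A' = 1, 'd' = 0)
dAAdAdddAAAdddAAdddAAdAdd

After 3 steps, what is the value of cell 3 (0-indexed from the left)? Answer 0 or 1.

0

[0] dAAdAdddAAAdddAAdddAAdAdd
[1] AdAdAddAdAAddAdAddAdAdAdd
[2] AdAdAdAAddAdAAdAdAAdAdAdA
[3] AdAdAddAdAAddAdAddAdAdAdd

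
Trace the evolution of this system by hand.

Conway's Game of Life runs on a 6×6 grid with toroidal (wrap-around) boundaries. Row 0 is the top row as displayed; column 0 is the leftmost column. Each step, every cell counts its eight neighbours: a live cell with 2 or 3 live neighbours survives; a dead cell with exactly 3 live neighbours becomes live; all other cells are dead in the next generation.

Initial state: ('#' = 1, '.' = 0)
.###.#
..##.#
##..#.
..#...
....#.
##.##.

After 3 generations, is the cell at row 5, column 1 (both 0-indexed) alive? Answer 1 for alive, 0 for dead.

step 0: .###.#
..##.#
##..#.
..#...
....#.
##.##.
step 1: .....#
.....#
##..##
.#.#.#
.##.##
##....
step 2: .....#
......
.##...
...#..
...###
.##.#.
step 3: ......
......
..#...
...#..
.....#
#.#...

0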